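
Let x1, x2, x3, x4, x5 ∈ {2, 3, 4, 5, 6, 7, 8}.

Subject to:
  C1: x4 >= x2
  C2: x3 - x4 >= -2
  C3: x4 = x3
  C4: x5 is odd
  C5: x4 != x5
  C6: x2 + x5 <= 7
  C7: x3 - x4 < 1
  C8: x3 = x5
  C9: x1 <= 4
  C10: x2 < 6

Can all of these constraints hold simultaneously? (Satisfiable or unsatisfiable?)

From constraints 3 and 8, x4 = x3 = x5, so x4 = x5. But constraint 5 says x4 ≠ x5. Contradiction.

Unsatisfiable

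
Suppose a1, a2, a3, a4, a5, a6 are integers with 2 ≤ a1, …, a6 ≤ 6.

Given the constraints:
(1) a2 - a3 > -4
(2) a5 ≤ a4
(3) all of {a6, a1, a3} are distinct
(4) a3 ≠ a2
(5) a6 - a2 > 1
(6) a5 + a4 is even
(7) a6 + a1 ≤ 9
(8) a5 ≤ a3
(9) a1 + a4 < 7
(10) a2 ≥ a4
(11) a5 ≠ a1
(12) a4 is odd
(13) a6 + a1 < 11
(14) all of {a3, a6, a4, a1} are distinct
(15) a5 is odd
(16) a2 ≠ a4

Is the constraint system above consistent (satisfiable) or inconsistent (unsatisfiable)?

Try a1 = 2, a2 = 4, a3 = 5, a4 = 3, a5 = 3, a6 = 6.
Check constraint 1: a2 - a3 = -1; constraint 5: a6 - a2 = 2. The remaining constraints are straightforward to verify.

Satisfiable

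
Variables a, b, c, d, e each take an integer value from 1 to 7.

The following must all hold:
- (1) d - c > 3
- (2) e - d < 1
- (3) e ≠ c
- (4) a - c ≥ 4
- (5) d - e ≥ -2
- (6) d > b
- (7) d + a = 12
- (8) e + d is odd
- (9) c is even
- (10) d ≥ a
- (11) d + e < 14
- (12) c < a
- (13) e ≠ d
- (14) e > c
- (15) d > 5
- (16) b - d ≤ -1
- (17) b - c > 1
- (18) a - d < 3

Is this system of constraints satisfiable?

The assignment a = 6, b = 5, c = 2, d = 6, e = 5 works:
  constraint 1 holds since d - c = 4.
  constraint 2 holds since e - d = -1.
The rest check out directly.

Satisfiable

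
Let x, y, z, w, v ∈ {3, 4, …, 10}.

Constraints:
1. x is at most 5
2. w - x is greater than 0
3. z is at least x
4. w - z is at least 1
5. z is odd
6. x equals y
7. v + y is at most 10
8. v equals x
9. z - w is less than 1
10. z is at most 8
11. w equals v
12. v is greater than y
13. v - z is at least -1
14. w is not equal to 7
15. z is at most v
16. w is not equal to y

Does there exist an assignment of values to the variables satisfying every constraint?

From constraints 6, 8, and 11, w = v = x = y, so w = y. But constraint 16 says w ≠ y. Contradiction.

Unsatisfiable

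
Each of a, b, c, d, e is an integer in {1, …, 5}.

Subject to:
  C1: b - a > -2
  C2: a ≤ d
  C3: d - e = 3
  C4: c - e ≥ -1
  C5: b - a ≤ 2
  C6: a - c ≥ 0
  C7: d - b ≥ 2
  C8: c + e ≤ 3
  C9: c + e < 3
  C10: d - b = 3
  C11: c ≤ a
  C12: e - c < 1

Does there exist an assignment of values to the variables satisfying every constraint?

Take a = 1, b = 1, c = 1, d = 4, e = 1. Then constraint 1: b - a = 0; constraint 3: d - e = 3, and every other listed constraint is also met.

Satisfiable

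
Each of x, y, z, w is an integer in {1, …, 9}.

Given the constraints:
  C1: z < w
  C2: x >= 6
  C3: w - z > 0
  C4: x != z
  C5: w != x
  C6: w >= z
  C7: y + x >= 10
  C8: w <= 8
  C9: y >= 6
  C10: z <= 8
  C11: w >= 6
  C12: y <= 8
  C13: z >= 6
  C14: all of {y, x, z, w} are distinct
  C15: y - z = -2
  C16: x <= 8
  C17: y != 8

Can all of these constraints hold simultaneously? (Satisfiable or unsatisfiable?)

Constraints 2, 8, 9, 10, 11, 12, 13, and 16 confine each of y, x, z, w to the 3 values {6, …, 8}.
Constraint 14 requires all 4 of them to be distinct, but only 3 values are available — impossible by the pigeonhole principle.

Unsatisfiable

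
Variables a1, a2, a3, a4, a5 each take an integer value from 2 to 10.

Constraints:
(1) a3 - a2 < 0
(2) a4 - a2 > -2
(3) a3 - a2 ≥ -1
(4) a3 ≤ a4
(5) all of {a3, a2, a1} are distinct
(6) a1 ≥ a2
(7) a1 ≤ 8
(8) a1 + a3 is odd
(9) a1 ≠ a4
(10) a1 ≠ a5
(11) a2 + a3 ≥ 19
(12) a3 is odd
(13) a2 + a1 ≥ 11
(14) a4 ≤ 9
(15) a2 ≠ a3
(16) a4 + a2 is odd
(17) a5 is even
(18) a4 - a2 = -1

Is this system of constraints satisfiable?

From constraints 6 and 7: a2 ≤ a1 ≤ 8. From constraints 4 and 14: a3 ≤ a4 ≤ 9. Hence a2 + a3 ≤ 17. But constraint 11 requires a2 + a3 ≥ 19, and 19 > 17. Contradiction.

Unsatisfiable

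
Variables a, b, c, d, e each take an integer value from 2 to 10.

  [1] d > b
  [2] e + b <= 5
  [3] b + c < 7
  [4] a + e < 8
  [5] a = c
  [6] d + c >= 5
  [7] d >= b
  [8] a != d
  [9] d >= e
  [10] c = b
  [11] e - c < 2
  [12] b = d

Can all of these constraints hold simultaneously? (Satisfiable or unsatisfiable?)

From constraints 5, 10, and 12, a = c = b = d, so a = d. But constraint 8 says a ≠ d. Contradiction.

Unsatisfiable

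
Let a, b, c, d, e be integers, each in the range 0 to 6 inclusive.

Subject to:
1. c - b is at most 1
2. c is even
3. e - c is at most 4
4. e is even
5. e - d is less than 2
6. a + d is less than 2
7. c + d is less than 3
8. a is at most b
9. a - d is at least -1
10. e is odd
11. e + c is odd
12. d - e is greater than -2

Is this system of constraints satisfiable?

Unsatisfiable

Constraint 4 makes e even and constraint 2 makes c even, so e + c must be even. Constraint 11 says e + c is odd — contradiction.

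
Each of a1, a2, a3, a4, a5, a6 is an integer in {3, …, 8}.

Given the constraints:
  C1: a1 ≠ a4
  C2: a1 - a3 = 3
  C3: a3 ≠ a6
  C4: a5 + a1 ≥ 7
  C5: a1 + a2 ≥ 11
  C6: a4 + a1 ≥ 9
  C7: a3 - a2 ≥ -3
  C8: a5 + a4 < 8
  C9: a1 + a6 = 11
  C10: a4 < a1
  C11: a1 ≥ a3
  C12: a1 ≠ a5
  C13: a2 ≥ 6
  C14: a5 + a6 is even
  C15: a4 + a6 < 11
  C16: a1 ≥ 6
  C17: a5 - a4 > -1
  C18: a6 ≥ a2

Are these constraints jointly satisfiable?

From constraint 16: a1 ≥ 6. From constraints 13 and 18: a6 ≥ a2 ≥ 6. Hence a1 + a6 ≥ 12. But constraint 9 requires a1 + a6 = 11, and 11 < 12. Contradiction.

Unsatisfiable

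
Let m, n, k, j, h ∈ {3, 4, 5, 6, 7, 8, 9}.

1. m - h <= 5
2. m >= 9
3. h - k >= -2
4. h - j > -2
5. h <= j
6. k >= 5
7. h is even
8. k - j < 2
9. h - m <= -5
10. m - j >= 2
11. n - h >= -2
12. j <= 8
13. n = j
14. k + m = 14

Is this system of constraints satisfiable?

The assignment m = 9, n = 5, k = 5, j = 5, h = 4 works:
  constraint 1 holds since m - h = 5.
  constraint 3 holds since h - k = -1.
The rest check out directly.

Satisfiable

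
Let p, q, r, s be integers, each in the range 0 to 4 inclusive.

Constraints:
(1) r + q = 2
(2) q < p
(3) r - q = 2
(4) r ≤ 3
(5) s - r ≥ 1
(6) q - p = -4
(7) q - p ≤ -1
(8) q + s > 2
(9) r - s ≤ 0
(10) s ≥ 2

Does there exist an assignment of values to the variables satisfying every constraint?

Satisfiable

Try p = 4, q = 0, r = 2, s = 4.
Check constraint 1: r + q = 2; constraint 3: r - q = 2; constraint 5: s - r = 2. The remaining constraints are straightforward to verify.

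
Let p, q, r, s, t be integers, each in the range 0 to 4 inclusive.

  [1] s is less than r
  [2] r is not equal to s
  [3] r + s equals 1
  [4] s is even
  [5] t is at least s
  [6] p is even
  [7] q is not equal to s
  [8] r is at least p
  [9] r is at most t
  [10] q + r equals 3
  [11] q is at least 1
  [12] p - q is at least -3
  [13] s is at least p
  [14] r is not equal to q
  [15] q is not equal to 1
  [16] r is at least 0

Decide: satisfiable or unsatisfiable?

Satisfiable

Setting (p, q, r, s, t) = (0, 2, 1, 0, 2) satisfies everything: constraint 3: r + s = 1; constraint 10: q + r = 3, and the others follow.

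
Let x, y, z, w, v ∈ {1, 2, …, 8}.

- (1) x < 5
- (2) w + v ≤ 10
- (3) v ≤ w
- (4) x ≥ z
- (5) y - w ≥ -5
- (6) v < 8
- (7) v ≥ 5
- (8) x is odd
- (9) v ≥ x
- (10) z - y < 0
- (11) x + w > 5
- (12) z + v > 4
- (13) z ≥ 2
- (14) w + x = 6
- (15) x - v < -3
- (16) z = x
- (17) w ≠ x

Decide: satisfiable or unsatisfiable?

Unsatisfiable

From constraints 3 and 7: w ≥ v ≥ 5. From constraints 4 and 13: x ≥ z ≥ 2. Hence w + x ≥ 7. But constraint 14 requires w + x = 6, and 6 < 7. Contradiction.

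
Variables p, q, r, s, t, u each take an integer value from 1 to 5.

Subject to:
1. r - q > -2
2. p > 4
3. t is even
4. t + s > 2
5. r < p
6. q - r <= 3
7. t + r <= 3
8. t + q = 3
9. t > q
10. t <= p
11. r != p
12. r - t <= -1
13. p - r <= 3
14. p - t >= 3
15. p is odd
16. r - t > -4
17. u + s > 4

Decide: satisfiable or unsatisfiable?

Constraints 12, 13, and 14 give r − p ≥ -3, p − t ≥ 3, t − r ≥ 1.
Adding all 3 inequalities: the left sides telescope to 0, and the right sides sum to (-3) + 3 + 1 = 1. So 0 ≥ 1, which is false.

Unsatisfiable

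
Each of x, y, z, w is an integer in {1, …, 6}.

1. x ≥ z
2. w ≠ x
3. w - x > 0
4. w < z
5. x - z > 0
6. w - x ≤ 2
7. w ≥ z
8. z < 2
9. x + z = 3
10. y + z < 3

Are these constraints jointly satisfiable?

Unsatisfiable

Constraints 3, 4, and 5 give w < z, z < x, x < w. Chaining: w < z < x < w, which forces w < w — impossible.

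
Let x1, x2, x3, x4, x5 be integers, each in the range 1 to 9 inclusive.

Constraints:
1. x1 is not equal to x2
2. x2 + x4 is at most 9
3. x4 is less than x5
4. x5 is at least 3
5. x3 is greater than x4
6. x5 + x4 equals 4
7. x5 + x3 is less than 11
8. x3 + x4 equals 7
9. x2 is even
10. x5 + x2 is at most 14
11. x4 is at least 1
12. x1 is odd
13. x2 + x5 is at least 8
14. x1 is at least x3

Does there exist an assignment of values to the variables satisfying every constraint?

The assignment x1 = 9, x2 = 8, x3 = 6, x4 = 1, x5 = 3 works:
  constraint 2 holds since x2 + x4 = 9.
  constraint 6 holds since x5 + x4 = 4.
The rest check out directly.

Satisfiable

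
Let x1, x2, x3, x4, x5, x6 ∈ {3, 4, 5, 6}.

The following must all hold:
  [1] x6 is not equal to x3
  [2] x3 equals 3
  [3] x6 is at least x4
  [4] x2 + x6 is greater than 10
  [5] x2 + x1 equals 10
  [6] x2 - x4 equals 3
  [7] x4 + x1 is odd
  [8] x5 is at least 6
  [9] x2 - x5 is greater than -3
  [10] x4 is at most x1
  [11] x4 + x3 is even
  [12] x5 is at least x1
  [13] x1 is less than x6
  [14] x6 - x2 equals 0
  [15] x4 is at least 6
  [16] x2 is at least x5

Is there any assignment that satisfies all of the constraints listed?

Unsatisfiable

From constraints 8 and 16: x2 ≥ x5 ≥ 6. From constraints 10 and 15: x1 ≥ x4 ≥ 6. Hence x2 + x1 ≥ 12. But constraint 5 requires x2 + x1 = 10, and 10 < 12. Contradiction.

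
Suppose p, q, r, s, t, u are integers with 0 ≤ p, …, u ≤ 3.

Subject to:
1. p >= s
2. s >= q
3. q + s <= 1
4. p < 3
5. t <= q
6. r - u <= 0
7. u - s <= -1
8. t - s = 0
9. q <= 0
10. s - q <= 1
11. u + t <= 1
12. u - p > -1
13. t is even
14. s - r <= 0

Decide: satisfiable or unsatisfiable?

Constraints 6, 7, and 14 give u − r ≥ 0, r − s ≥ 0, s − u ≥ 1.
Adding all 3 inequalities: the left sides telescope to 0, and the right sides sum to 0 + 0 + 1 = 1. So 0 ≥ 1, which is false.

Unsatisfiable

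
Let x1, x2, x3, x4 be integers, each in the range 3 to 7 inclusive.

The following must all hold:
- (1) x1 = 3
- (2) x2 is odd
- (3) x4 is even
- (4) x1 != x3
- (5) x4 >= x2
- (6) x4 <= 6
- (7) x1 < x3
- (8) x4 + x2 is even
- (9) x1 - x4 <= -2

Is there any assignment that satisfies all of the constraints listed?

Unsatisfiable

Constraint 3 makes x4 even and constraint 2 makes x2 odd, so x4 + x2 must be odd. Constraint 8 says x4 + x2 is even — contradiction.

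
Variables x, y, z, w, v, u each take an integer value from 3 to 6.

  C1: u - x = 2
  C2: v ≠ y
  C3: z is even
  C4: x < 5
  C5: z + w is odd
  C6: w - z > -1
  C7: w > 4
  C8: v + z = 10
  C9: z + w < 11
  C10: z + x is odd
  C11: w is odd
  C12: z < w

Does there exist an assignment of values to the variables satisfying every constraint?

The assignment x = 3, y = 5, z = 4, w = 5, v = 6, u = 5 works:
  constraint 1 holds since u - x = 2.
  constraint 6 holds since w - z = 1.
  constraint 8 holds since v + z = 10.
The rest check out directly.

Satisfiable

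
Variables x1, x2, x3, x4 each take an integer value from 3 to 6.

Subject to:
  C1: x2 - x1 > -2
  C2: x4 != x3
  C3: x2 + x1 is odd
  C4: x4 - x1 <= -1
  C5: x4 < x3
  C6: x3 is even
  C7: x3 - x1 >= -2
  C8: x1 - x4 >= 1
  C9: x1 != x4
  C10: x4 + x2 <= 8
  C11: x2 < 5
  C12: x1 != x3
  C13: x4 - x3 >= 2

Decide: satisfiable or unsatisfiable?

Unsatisfiable

Constraints 4, 7, and 13 give x4 − x3 ≥ 2, x3 − x1 ≥ -2, x1 − x4 ≥ 1.
Adding all 3 inequalities: the left sides telescope to 0, and the right sides sum to 2 + (-2) + 1 = 1. So 0 ≥ 1, which is false.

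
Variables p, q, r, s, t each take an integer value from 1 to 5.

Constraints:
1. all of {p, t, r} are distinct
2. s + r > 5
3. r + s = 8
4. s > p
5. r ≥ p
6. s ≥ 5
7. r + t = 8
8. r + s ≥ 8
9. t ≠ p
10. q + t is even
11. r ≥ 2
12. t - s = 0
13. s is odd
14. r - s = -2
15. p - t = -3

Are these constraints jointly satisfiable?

Satisfiable

One satisfying assignment is p = 2, q = 5, r = 3, s = 5, t = 5.
For the less obvious constraints — constraint 2: s + r = 8; constraint 3: r + s = 8 — and the others hold by inspection.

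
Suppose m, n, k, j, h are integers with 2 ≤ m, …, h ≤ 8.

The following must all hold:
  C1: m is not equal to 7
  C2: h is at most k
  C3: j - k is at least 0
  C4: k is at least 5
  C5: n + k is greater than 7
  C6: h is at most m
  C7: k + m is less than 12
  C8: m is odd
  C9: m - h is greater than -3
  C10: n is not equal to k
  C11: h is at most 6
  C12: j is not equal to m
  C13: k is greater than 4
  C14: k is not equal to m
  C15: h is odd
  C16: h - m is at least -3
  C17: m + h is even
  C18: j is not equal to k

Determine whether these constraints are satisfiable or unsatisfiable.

Satisfiable

The assignment m = 3, n = 4, k = 6, j = 7, h = 3 works:
  constraint 3 holds since j - k = 1.
  constraint 5 holds since n + k = 10.
  constraint 7 holds since k + m = 9.
The rest check out directly.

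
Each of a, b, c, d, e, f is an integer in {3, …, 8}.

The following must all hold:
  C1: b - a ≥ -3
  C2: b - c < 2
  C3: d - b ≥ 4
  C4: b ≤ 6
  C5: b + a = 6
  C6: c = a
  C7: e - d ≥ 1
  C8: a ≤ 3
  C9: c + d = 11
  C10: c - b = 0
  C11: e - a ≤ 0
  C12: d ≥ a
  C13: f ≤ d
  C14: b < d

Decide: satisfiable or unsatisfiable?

Unsatisfiable

Constraints 1, 3, 7, and 11 give d − b ≥ 4, b − a ≥ -3, a − e ≥ 0, e − d ≥ 1.
Adding all 4 inequalities: the left sides telescope to 0, and the right sides sum to 4 + (-3) + 0 + 1 = 2. So 0 ≥ 2, which is false.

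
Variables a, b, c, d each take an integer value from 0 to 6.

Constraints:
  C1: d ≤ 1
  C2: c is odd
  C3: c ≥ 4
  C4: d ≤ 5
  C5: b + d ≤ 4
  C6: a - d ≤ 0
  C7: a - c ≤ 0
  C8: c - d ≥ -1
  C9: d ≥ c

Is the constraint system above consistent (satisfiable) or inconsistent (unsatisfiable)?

Unsatisfiable

From constraint 3: c ≥ 4. From constraints 1 and 9: c ≤ d and d ≤ 1, so c ≤ 1. But 1 < 4, so no value of c works.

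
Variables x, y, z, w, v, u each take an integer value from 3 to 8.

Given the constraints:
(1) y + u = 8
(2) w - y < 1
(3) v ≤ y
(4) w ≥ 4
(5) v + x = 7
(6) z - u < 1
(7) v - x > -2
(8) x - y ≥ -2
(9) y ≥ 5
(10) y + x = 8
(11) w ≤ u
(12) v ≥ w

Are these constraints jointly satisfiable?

From constraint 9: y ≥ 5. From constraints 4 and 11: u ≥ w ≥ 4. Hence y + u ≥ 9. But constraint 1 requires y + u = 8, and 8 < 9. Contradiction.

Unsatisfiable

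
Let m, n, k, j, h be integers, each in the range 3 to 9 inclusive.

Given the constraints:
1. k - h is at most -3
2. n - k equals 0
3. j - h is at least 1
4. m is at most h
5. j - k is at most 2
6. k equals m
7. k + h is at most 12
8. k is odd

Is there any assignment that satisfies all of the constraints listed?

Constraints 1, 3, and 5 give h − k ≥ 3, k − j ≥ -2, j − h ≥ 1.
Adding all 3 inequalities: the left sides telescope to 0, and the right sides sum to 3 + (-2) + 1 = 2. So 0 ≥ 2, which is false.

Unsatisfiable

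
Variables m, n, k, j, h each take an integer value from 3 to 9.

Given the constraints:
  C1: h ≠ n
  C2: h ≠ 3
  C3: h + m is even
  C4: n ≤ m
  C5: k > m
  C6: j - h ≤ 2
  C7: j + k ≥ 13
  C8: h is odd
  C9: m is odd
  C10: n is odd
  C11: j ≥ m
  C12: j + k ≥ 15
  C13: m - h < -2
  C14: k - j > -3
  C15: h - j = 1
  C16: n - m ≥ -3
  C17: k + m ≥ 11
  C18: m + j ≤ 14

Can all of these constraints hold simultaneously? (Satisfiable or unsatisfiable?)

Satisfiable

Setting (m, n, k, j, h) = (5, 5, 7, 8, 9) satisfies everything: constraint 6: j - h = -1; constraint 7: j + k = 15; constraint 12: j + k = 15, and the others follow.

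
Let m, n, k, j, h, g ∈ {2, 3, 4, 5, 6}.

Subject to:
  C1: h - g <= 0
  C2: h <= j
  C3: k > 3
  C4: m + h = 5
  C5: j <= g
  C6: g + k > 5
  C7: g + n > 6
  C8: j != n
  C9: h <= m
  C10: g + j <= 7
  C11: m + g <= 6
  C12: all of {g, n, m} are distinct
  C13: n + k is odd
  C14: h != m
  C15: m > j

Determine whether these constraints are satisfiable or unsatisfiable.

Satisfiable

Setting (m, n, k, j, h, g) = (3, 5, 6, 2, 2, 2) satisfies everything: constraint 1: h - g = 0; constraint 4: m + h = 5, and the others follow.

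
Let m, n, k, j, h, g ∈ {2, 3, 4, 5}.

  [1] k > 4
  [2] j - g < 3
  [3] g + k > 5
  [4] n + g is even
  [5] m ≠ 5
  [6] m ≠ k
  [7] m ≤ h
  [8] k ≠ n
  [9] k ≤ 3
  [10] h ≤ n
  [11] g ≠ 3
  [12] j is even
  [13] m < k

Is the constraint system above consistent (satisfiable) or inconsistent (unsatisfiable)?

Unsatisfiable

From constraint 1: k ≥ 5. From constraint 9: k ≤ 3. But 3 < 5, so no value of k works.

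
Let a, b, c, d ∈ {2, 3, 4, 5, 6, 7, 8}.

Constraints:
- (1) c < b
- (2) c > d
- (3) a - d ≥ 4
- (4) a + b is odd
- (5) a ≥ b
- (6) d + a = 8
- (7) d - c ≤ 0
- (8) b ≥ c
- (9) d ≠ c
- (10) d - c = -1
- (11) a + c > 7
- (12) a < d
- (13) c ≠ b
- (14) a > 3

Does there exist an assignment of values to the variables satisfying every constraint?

Unsatisfiable

Constraints 1, 2, 5, and 12 give c < b, b ≤ a, a < d, d < c. Chaining: c < b ≤ a < d < c, which forces c < c — impossible.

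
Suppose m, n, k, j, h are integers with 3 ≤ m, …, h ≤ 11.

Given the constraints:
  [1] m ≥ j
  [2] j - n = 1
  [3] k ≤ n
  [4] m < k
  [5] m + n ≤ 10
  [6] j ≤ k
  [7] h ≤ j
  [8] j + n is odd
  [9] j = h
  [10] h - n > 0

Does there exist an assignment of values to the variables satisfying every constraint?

Constraints 1, 3, 4, 7, and 10 give k ≤ n, n < h, h ≤ j, j ≤ m, m < k. Chaining: k ≤ n < h ≤ j ≤ m < k, which forces k < k — impossible.

Unsatisfiable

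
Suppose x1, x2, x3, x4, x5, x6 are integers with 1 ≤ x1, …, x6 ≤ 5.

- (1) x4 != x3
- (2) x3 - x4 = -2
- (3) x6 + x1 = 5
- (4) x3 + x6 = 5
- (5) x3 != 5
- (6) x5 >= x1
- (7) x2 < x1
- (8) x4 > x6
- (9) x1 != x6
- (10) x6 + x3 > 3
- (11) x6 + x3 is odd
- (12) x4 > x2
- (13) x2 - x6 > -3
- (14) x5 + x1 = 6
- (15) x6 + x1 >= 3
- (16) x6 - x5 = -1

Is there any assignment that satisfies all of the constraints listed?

One satisfying assignment is x1 = 2, x2 = 1, x3 = 2, x4 = 4, x5 = 4, x6 = 3.
For the less obvious constraints — constraint 2: x3 - x4 = -2; constraint 3: x6 + x1 = 5; constraint 4: x3 + x6 = 5 — and the others hold by inspection.

Satisfiable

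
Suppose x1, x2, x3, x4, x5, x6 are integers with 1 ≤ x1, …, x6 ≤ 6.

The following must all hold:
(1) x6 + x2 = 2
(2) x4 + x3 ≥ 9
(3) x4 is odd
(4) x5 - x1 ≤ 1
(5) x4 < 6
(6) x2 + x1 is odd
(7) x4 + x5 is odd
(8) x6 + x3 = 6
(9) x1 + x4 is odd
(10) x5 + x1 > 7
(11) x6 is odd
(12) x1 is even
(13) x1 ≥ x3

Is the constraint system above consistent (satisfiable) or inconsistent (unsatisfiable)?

Take x1 = 6, x2 = 1, x3 = 5, x4 = 5, x5 = 4, x6 = 1. Then constraint 1: x6 + x2 = 2; constraint 2: x4 + x3 = 10, and every other listed constraint is also met.

Satisfiable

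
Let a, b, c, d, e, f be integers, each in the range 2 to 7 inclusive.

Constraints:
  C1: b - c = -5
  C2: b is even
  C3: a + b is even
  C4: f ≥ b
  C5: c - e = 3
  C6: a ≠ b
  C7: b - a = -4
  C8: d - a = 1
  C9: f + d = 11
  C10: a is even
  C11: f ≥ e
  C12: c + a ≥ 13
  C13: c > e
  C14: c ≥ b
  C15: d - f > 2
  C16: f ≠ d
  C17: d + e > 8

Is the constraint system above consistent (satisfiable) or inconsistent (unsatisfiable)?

Satisfiable

The assignment a = 6, b = 2, c = 7, d = 7, e = 4, f = 4 works:
  constraint 1 holds since b - c = -5.
  constraint 5 holds since c - e = 3.
The rest check out directly.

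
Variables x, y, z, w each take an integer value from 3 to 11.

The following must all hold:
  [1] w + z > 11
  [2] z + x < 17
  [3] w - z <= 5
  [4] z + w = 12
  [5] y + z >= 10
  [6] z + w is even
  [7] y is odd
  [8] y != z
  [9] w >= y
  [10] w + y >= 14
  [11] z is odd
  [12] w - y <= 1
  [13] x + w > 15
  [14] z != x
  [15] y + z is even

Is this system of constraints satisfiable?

Satisfiable

Try x = 11, y = 7, z = 5, w = 7.
Check constraint 1: w + z = 12; constraint 2: z + x = 16; constraint 3: w - z = 2. The remaining constraints are straightforward to verify.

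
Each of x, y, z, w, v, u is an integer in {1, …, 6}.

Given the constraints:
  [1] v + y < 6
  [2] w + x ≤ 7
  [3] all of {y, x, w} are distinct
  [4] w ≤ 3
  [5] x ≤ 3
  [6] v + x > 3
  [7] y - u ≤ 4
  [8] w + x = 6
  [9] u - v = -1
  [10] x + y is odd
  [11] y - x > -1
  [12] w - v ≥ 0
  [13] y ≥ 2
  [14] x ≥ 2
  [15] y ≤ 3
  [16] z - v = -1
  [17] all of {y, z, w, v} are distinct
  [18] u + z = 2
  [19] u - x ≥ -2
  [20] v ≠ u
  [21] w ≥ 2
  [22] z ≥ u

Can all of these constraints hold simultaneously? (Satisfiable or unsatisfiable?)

Constraints 4, 5, 13, 14, 15, and 21 confine each of y, x, w to the 2 values {2, 3}.
Constraint 3 requires all 3 of them to be distinct, but only 2 values are available — impossible by the pigeonhole principle.

Unsatisfiable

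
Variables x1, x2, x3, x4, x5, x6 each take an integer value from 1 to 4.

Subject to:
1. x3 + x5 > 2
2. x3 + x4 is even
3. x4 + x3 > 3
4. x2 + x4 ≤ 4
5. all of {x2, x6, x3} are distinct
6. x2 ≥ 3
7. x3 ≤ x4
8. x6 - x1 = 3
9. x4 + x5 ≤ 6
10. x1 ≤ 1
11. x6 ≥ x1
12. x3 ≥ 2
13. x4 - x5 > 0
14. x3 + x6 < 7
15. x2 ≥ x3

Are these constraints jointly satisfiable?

From constraint 6: x2 ≥ 3. From constraints 7 and 12: x4 ≥ x3 ≥ 2. Hence x2 + x4 ≥ 5. But constraint 4 requires x2 + x4 ≤ 4, and 4 < 5. Contradiction.

Unsatisfiable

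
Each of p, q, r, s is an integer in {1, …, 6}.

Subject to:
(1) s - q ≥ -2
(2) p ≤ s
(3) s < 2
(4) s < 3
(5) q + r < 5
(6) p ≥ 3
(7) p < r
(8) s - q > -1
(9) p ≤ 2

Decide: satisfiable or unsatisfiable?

From constraints 2 and 6: s ≥ p and p ≥ 3, so s ≥ 3. From constraint 3: s ≤ 1. But 1 < 3, so no value of s works.

Unsatisfiable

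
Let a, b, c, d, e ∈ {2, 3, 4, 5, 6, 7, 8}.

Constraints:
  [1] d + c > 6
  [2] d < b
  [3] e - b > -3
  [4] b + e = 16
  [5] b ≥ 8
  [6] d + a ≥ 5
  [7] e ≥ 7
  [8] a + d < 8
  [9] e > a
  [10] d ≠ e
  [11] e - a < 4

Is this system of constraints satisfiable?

Take a = 5, b = 8, c = 5, d = 2, e = 8. Then constraint 1: d + c = 7; constraint 3: e - b = 0, and every other listed constraint is also met.

Satisfiable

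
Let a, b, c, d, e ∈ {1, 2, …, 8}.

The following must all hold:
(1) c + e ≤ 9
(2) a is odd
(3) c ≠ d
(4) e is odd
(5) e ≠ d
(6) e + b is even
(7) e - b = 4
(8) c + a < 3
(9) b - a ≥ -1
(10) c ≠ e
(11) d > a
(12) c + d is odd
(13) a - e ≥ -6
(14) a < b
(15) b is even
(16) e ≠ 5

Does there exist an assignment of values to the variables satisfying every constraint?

Unsatisfiable

Constraint 4 makes e odd and constraint 15 makes b even, so e + b must be odd. Constraint 6 says e + b is even — contradiction.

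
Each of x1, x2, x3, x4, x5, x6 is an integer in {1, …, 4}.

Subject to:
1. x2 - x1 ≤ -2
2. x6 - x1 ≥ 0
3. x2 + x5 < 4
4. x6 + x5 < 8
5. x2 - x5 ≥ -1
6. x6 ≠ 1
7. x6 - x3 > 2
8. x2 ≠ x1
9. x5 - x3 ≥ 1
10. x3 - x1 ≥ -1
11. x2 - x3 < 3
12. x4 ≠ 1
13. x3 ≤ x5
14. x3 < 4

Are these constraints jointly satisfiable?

Constraints 1, 5, 9, and 10 give x5 − x3 ≥ 1, x3 − x1 ≥ -1, x1 − x2 ≥ 2, x2 − x5 ≥ -1.
Adding all 4 inequalities: the left sides telescope to 0, and the right sides sum to 1 + (-1) + 2 + (-1) = 1. So 0 ≥ 1, which is false.

Unsatisfiable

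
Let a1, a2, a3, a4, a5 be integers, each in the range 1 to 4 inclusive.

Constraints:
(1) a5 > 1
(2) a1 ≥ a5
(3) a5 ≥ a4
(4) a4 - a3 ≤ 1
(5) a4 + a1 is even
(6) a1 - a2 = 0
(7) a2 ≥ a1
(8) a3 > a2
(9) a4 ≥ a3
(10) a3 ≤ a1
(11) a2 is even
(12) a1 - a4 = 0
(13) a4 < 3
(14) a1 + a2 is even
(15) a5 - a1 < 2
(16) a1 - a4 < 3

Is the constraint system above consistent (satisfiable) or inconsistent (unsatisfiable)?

Constraints 2, 3, 7, 8, and 9 give a1 ≤ a2, a2 < a3, a3 ≤ a4, a4 ≤ a5, a5 ≤ a1. Chaining: a1 ≤ a2 < a3 ≤ a4 ≤ a5 ≤ a1, which forces a1 < a1 — impossible.

Unsatisfiable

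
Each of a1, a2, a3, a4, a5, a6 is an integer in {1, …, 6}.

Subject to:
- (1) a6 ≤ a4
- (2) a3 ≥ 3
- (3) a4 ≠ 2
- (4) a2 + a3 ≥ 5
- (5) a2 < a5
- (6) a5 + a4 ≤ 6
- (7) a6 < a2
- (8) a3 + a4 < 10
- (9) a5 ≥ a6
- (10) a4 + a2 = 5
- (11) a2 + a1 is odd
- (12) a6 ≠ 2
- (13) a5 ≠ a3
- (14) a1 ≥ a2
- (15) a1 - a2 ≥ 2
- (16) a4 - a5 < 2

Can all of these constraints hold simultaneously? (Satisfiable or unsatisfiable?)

Satisfiable

Setting (a1, a2, a3, a4, a5, a6) = (5, 2, 5, 3, 3, 1) satisfies everything: constraint 4: a2 + a3 = 7; constraint 6: a5 + a4 = 6; constraint 8: a3 + a4 = 8, and the others follow.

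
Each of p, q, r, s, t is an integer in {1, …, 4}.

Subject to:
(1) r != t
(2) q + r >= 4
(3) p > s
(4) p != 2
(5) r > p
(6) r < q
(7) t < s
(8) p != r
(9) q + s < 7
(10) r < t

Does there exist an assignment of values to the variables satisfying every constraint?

Constraints 3, 5, 7, and 10 give r < t, t < s, s < p, p < r. Chaining: r < t < s < p < r, which forces r < r — impossible.

Unsatisfiable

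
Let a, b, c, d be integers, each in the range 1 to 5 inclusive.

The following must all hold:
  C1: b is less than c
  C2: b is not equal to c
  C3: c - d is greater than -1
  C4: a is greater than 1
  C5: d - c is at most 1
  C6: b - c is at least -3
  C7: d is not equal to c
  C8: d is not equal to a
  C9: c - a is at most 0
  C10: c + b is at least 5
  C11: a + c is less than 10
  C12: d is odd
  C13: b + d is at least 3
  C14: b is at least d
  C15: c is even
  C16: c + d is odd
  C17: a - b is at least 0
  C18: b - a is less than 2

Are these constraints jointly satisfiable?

Satisfiable

Try a = 4, b = 3, c = 4, d = 3.
Check constraint 3: c - d = 1; constraint 5: d - c = -1. The remaining constraints are straightforward to verify.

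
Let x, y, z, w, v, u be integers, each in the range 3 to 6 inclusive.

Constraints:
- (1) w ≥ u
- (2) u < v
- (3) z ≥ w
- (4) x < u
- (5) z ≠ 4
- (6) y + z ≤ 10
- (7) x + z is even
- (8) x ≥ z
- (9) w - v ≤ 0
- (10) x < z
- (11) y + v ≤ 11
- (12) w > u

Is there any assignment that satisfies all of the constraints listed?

Constraints 3, 4, 8, and 12 give u < w, w ≤ z, z ≤ x, x < u. Chaining: u < w ≤ z ≤ x < u, which forces u < u — impossible.

Unsatisfiable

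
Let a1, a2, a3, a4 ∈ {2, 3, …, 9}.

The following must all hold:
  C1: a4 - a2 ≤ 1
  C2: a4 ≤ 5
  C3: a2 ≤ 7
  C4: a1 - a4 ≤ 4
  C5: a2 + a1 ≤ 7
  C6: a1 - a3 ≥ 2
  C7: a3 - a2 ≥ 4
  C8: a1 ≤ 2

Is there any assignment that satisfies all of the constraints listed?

Constraints 1, 4, 6, and 7 give a3 − a2 ≥ 4, a2 − a4 ≥ -1, a4 − a1 ≥ -4, a1 − a3 ≥ 2.
Adding all 4 inequalities: the left sides telescope to 0, and the right sides sum to 4 + (-1) + (-4) + 2 = 1. So 0 ≥ 1, which is false.

Unsatisfiable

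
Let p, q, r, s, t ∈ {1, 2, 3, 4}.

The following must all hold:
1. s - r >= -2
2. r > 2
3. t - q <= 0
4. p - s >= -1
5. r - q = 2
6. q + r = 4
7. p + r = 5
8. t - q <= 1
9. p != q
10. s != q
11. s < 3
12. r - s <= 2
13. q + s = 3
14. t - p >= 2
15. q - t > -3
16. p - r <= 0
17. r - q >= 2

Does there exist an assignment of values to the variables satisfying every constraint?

Unsatisfiable

Constraints 1, 3, 4, 14, and 17 give s − r ≥ -2, r − q ≥ 2, q − t ≥ 0, t − p ≥ 2, p − s ≥ -1.
Adding all 5 inequalities: the left sides telescope to 0, and the right sides sum to (-2) + 2 + 0 + 2 + (-1) = 1. So 0 ≥ 1, which is false.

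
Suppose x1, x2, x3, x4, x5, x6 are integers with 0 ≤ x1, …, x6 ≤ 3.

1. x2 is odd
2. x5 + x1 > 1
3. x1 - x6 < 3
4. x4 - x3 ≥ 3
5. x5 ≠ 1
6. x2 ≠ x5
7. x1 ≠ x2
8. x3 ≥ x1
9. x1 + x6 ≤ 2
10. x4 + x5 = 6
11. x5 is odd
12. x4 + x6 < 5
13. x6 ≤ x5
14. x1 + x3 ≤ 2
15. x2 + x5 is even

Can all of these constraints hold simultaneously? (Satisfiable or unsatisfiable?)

One satisfying assignment is x1 = 0, x2 = 1, x3 = 0, x4 = 3, x5 = 3, x6 = 0.
For the less obvious constraints — constraint 2: x5 + x1 = 3; constraint 3: x1 - x6 = 0 — and the others hold by inspection.

Satisfiable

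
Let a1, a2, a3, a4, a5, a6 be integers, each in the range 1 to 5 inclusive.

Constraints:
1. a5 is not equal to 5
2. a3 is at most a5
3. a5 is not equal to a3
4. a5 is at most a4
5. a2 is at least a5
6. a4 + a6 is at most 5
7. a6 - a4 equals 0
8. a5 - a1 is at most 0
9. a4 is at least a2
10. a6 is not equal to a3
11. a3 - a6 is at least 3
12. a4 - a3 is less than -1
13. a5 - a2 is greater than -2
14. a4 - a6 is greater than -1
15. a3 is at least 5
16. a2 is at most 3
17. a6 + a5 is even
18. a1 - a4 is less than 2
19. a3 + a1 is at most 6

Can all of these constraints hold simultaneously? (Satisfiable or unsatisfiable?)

Unsatisfiable

From constraints 2 and 15: a5 ≥ a3 and a3 ≥ 5, so a5 ≥ 5. From constraints 5 and 16: a5 ≤ a2 and a2 ≤ 3, so a5 ≤ 3. But 3 < 5, so no value of a5 works.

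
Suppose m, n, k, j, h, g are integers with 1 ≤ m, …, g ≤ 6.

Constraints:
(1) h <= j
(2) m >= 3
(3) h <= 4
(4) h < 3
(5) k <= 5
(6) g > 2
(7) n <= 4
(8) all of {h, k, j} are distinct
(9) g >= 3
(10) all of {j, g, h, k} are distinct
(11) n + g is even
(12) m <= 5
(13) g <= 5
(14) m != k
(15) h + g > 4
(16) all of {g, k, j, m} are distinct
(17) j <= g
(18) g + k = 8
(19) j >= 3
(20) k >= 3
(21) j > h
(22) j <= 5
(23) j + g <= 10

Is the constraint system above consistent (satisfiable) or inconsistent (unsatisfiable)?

Constraints 2, 5, 9, 12, 13, 19, 20, and 22 confine each of g, k, j, m to the 3 values {3, …, 5}.
Constraint 16 requires all 4 of them to be distinct, but only 3 values are available — impossible by the pigeonhole principle.

Unsatisfiable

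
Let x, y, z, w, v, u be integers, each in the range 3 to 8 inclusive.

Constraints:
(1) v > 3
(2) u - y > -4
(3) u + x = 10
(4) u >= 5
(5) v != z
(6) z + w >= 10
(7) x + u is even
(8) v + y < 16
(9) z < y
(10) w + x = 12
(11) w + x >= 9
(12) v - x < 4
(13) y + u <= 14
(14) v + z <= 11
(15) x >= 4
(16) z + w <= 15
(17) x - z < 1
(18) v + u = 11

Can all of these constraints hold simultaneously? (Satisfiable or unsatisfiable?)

Setting (x, y, z, w, v, u) = (5, 8, 5, 7, 6, 5) satisfies everything: constraint 2: u - y = -3; constraint 3: u + x = 10, and the others follow.

Satisfiable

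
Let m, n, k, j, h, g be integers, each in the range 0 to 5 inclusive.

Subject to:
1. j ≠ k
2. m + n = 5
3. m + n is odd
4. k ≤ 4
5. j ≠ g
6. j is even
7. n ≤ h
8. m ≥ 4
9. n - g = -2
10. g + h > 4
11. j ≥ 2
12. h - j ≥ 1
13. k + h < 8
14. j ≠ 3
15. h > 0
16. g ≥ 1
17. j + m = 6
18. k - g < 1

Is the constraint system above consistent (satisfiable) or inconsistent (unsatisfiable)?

Try m = 4, n = 1, k = 1, j = 2, h = 4, g = 3.
Check constraint 2: m + n = 5; constraint 9: n - g = -2. The remaining constraints are straightforward to verify.

Satisfiable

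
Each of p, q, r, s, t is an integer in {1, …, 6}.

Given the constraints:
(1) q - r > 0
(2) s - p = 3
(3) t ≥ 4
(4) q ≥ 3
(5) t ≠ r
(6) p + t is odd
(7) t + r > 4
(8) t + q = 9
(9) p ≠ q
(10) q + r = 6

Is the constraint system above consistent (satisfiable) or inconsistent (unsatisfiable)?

Satisfiable

Take p = 2, q = 4, r = 2, s = 5, t = 5. Then constraint 1: q - r = 2; constraint 2: s - p = 3, and every other listed constraint is also met.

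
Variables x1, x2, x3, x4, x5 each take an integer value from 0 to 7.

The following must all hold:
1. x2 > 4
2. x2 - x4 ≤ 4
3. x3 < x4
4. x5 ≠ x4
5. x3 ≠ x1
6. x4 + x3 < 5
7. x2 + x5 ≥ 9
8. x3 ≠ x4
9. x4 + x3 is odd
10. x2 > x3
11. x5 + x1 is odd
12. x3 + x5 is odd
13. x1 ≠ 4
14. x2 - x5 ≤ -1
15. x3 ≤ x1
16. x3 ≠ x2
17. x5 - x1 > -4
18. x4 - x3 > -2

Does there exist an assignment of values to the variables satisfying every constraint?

Satisfiable

Take x1 = 7, x2 = 5, x3 = 1, x4 = 2, x5 = 6. Then constraint 2: x2 - x4 = 3; constraint 6: x4 + x3 = 3; constraint 7: x2 + x5 = 11, and every other listed constraint is also met.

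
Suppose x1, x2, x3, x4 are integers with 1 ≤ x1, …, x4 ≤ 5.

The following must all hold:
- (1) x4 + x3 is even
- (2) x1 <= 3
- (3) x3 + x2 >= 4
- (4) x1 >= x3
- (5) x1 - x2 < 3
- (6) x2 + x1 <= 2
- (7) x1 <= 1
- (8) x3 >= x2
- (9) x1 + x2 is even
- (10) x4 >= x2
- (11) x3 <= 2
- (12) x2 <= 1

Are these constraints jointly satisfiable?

Unsatisfiable

From constraints 4 and 7: x3 ≤ x1 ≤ 1. From constraint 12: x2 ≤ 1. Hence x3 + x2 ≤ 2. But constraint 3 requires x3 + x2 ≥ 4, and 4 > 2. Contradiction.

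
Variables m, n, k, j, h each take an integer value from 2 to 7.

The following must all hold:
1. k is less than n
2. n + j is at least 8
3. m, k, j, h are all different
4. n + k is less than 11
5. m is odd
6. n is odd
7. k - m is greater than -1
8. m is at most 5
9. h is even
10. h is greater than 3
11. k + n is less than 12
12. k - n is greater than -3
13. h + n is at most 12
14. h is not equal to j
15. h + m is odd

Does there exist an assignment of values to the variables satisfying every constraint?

Satisfiable

Try m = 3, n = 5, k = 4, j = 5, h = 6.
Check constraint 2: n + j = 10; constraint 4: n + k = 9. The remaining constraints are straightforward to verify.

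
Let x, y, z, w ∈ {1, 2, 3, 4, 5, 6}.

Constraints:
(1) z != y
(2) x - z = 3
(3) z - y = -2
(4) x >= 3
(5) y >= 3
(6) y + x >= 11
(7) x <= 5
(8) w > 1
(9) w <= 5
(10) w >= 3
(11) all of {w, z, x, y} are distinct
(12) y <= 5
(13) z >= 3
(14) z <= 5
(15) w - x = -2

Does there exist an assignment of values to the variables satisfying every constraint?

Constraints 4, 5, 7, 9, 10, 12, 13, and 14 confine each of w, z, x, y to the 3 values {3, …, 5}.
Constraint 11 requires all 4 of them to be distinct, but only 3 values are available — impossible by the pigeonhole principle.

Unsatisfiable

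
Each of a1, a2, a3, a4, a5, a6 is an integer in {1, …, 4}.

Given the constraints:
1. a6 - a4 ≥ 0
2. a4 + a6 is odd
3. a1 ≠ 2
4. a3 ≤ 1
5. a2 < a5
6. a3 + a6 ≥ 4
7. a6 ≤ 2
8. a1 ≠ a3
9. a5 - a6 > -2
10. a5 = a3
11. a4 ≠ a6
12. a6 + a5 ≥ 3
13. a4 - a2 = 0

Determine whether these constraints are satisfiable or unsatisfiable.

From constraint 4: a3 ≤ 1. From constraint 7: a6 ≤ 2. Hence a3 + a6 ≤ 3. But constraint 6 requires a3 + a6 ≥ 4, and 4 > 3. Contradiction.

Unsatisfiable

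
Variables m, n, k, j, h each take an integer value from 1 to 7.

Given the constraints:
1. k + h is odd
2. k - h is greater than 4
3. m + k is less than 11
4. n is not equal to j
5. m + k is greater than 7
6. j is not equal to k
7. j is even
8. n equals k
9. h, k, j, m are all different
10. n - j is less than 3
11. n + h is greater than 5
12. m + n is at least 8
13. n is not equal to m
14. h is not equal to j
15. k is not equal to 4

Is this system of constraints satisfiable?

One satisfying assignment is m = 2, n = 6, k = 6, j = 4, h = 1.
For the less obvious constraints — constraint 2: k - h = 5; constraint 3: m + k = 8 — and the others hold by inspection.

Satisfiable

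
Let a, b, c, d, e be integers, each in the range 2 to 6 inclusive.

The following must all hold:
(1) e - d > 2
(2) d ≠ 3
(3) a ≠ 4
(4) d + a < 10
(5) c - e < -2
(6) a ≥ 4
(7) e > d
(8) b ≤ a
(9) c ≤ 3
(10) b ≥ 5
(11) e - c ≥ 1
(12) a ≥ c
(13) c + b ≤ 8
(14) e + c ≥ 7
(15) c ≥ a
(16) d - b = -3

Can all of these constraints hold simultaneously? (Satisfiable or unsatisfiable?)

Unsatisfiable

From constraints 8 and 10: a ≥ b and b ≥ 5, so a ≥ 5. From constraints 9 and 15: a ≤ c and c ≤ 3, so a ≤ 3. But 3 < 5, so no value of a works.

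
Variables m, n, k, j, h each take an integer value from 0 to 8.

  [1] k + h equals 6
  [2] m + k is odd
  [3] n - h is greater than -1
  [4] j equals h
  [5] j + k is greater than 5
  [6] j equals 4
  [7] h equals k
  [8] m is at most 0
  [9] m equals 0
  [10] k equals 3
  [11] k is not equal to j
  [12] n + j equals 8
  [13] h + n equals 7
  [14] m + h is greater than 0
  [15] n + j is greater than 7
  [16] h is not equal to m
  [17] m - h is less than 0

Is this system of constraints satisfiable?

Constraint 6 fixes j = 4 and constraint 10 fixes k = 3. Constraints 4 and 7 give j = h = k, so j = k. But 4 ≠ 3 — contradiction.

Unsatisfiable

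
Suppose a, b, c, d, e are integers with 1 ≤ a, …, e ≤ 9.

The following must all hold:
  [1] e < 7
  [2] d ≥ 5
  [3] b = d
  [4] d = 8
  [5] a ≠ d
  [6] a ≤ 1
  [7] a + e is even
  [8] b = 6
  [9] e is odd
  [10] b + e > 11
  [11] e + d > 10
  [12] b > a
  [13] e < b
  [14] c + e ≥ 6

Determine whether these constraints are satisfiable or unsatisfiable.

Constraint 8 fixes b = 6 and constraint 4 fixes d = 8, but constraint 3 requires b = d. Since 6 ≠ 8, contradiction.

Unsatisfiable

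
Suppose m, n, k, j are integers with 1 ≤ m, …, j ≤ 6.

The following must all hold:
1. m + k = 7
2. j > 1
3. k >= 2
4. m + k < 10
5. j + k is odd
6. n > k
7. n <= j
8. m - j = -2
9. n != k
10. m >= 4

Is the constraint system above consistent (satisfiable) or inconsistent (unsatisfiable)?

Satisfiable

Setting (m, n, k, j) = (4, 6, 3, 6) satisfies everything: constraint 1: m + k = 7; constraint 4: m + k = 7; constraint 8: m - j = -2, and the others follow.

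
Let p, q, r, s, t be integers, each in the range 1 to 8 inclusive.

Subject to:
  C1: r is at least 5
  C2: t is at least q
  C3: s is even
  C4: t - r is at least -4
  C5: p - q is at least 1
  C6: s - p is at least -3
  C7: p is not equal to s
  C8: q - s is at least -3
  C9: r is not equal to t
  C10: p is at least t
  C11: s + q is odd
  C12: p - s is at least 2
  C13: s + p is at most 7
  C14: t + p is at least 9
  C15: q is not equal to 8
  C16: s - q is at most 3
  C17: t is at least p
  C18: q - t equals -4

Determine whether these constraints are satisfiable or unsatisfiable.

Satisfiable

One satisfying assignment is p = 5, q = 1, r = 7, s = 2, t = 5.
For the less obvious constraints — constraint 4: t - r = -2; constraint 5: p - q = 4; constraint 6: s - p = -3 — and the others hold by inspection.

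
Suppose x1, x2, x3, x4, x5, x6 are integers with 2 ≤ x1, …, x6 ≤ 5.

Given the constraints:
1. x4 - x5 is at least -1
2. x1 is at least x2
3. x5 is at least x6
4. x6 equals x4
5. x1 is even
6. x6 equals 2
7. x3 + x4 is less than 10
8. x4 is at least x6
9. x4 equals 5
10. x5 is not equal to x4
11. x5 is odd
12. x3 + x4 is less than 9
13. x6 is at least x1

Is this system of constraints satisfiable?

Constraint 6 fixes x6 = 2 and constraint 9 fixes x4 = 5, but constraint 4 requires x6 = x4. Since 2 ≠ 5, contradiction.

Unsatisfiable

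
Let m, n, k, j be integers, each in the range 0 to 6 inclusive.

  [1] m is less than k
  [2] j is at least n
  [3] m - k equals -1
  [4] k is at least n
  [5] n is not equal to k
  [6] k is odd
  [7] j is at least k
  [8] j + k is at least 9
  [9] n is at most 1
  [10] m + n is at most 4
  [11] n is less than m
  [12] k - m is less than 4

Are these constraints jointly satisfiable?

One satisfying assignment is m = 4, n = 0, k = 5, j = 5.
For the less obvious constraints — constraint 3: m - k = -1; constraint 8: j + k = 10; constraint 10: m + n = 4 — and the others hold by inspection.

Satisfiable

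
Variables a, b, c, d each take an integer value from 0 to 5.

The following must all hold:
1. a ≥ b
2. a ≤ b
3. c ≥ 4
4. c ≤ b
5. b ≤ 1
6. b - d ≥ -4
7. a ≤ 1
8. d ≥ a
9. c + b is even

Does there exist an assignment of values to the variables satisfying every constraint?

From constraints 3 and 4: b ≥ c and c ≥ 4, so b ≥ 4. From constraints 1 and 7: b ≤ a and a ≤ 1, so b ≤ 1. But 1 < 4, so no value of b works.

Unsatisfiable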